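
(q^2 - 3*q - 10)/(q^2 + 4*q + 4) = (q - 5)/(q + 2)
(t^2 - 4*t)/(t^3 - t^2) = (t - 4)/(t*(t - 1))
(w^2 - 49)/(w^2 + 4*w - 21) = (w - 7)/(w - 3)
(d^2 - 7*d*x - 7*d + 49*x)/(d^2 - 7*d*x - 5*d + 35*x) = (d - 7)/(d - 5)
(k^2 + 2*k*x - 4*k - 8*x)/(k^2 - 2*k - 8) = (k + 2*x)/(k + 2)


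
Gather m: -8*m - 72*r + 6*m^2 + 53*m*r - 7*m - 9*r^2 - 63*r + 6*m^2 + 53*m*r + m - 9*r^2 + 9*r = 12*m^2 + m*(106*r - 14) - 18*r^2 - 126*r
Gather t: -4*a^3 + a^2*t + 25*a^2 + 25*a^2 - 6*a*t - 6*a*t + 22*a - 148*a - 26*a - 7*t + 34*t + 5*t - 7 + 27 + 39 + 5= -4*a^3 + 50*a^2 - 152*a + t*(a^2 - 12*a + 32) + 64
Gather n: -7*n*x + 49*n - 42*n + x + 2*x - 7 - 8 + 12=n*(7 - 7*x) + 3*x - 3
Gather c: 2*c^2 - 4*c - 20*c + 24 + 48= 2*c^2 - 24*c + 72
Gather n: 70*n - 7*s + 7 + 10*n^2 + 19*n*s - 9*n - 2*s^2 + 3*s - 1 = 10*n^2 + n*(19*s + 61) - 2*s^2 - 4*s + 6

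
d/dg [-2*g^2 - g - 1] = -4*g - 1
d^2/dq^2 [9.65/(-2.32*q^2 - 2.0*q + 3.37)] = (103.88032*q^2 + 89.552*q - 9.65*(4.64*q + 2.0)*(9.28*q + 4.0) - 150.89512)/(2.32*q^2 + 2.0*q - 3.37)^3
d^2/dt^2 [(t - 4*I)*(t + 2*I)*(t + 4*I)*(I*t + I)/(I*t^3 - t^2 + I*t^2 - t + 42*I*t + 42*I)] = 10*(-5*t^3 - 6*I*t^2 + 636*t + 296*I)/(t^6 + 3*I*t^5 + 123*t^4 + 251*I*t^3 + 5166*t^2 + 5292*I*t + 74088)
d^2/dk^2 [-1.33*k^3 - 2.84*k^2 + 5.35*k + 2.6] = -7.98*k - 5.68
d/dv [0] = 0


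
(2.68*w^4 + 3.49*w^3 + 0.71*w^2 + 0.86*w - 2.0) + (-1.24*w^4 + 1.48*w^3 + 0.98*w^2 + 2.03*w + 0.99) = 1.44*w^4 + 4.97*w^3 + 1.69*w^2 + 2.89*w - 1.01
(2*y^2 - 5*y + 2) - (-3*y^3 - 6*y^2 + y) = 3*y^3 + 8*y^2 - 6*y + 2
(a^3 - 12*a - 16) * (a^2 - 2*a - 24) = a^5 - 2*a^4 - 36*a^3 + 8*a^2 + 320*a + 384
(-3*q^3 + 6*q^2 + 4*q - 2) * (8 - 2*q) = 6*q^4 - 36*q^3 + 40*q^2 + 36*q - 16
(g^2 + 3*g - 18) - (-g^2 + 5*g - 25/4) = 2*g^2 - 2*g - 47/4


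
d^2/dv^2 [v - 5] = 0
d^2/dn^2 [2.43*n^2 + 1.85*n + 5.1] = 4.86000000000000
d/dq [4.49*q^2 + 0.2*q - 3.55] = 8.98*q + 0.2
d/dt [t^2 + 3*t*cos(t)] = -3*t*sin(t) + 2*t + 3*cos(t)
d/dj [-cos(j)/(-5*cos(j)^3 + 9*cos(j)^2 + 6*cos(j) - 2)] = 16*(10*cos(j)^3 - 9*cos(j)^2 - 2)*sin(j)/(9*cos(j) + 18*cos(2*j) - 5*cos(3*j) + 10)^2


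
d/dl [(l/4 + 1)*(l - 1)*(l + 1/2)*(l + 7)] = l^3 + 63*l^2/8 + 11*l - 39/8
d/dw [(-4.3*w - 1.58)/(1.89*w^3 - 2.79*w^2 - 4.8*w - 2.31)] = (16.254*w^3 - 3.0384*w^2 - 8.8164*w + 2.349)/(3.5721*w^6 - 10.5462*w^5 - 10.3599*w^4 + 18.0522*w^3 + 35.9298*w^2 + 22.176*w + 5.3361)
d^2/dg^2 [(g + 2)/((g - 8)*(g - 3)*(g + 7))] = 2*(3*g^5 + 5*g^3 - 1230*g^2 + 2280*g + 15866)/(g^9 - 12*g^8 - 111*g^7 + 1712*g^6 + 1851*g^5 - 79068*g^4 + 149491*g^3 + 1077048*g^2 - 4487616*g + 4741632)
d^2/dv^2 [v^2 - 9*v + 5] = 2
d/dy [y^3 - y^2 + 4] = y*(3*y - 2)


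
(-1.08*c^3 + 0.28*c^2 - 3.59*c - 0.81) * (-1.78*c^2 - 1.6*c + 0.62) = 1.9224*c^5 + 1.2296*c^4 + 5.2726*c^3 + 7.3594*c^2 - 0.9298*c - 0.5022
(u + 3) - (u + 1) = 2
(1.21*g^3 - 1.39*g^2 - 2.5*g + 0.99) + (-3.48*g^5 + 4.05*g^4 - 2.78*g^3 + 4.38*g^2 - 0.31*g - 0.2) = -3.48*g^5 + 4.05*g^4 - 1.57*g^3 + 2.99*g^2 - 2.81*g + 0.79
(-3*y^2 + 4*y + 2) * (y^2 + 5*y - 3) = -3*y^4 - 11*y^3 + 31*y^2 - 2*y - 6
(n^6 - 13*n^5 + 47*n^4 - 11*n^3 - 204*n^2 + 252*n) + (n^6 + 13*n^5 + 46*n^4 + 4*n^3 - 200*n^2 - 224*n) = 2*n^6 + 93*n^4 - 7*n^3 - 404*n^2 + 28*n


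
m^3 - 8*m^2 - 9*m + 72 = (m - 8)*(m - 3)*(m + 3)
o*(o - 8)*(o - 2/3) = o^3 - 26*o^2/3 + 16*o/3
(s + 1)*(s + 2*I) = s^2 + s + 2*I*s + 2*I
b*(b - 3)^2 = b^3 - 6*b^2 + 9*b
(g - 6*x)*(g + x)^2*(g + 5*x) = g^4 + g^3*x - 31*g^2*x^2 - 61*g*x^3 - 30*x^4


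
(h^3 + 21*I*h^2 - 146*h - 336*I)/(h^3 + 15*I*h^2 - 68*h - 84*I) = (h + 8*I)/(h + 2*I)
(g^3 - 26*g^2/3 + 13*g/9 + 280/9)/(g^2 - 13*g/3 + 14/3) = (3*g^2 - 19*g - 40)/(3*(g - 2))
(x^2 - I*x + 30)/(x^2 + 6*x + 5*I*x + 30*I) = (x - 6*I)/(x + 6)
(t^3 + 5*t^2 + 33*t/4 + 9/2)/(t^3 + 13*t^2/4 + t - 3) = (4*t^2 + 12*t + 9)/(4*t^2 + 5*t - 6)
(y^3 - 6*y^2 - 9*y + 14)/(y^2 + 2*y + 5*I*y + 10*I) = (y^2 - 8*y + 7)/(y + 5*I)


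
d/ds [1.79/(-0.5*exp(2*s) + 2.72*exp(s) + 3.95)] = (1.79*exp(s) - 4.8688)*exp(s)/(-0.5*exp(2*s) + 2.72*exp(s) + 3.95)^2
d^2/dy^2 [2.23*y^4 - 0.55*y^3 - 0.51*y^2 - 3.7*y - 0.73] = 26.76*y^2 - 3.3*y - 1.02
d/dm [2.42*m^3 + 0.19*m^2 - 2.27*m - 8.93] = 7.26*m^2 + 0.38*m - 2.27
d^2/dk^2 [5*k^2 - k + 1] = 10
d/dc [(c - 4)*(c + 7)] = 2*c + 3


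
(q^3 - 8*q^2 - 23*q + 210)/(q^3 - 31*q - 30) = (q - 7)/(q + 1)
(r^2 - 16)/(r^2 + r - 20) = (r + 4)/(r + 5)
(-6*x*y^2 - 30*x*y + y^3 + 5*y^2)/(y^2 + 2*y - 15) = y*(-6*x + y)/(y - 3)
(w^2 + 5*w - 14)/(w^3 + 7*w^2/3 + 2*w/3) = 3*(w^2 + 5*w - 14)/(w*(3*w^2 + 7*w + 2))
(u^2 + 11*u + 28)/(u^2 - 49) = (u + 4)/(u - 7)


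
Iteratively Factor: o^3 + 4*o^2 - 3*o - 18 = (o - 2)*(o^2 + 6*o + 9) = (o - 2)*(o + 3)*(o + 3)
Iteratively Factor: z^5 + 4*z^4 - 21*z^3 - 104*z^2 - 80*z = (z + 4)*(z^4 - 21*z^2 - 20*z) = (z + 1)*(z + 4)*(z^3 - z^2 - 20*z) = z*(z + 1)*(z + 4)*(z^2 - z - 20) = z*(z + 1)*(z + 4)^2*(z - 5)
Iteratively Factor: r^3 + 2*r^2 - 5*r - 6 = (r - 2)*(r^2 + 4*r + 3) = (r - 2)*(r + 1)*(r + 3)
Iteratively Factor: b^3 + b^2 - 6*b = (b - 2)*(b^2 + 3*b) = b*(b - 2)*(b + 3)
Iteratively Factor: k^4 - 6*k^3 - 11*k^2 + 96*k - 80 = (k - 4)*(k^3 - 2*k^2 - 19*k + 20) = (k - 4)*(k - 1)*(k^2 - k - 20) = (k - 5)*(k - 4)*(k - 1)*(k + 4)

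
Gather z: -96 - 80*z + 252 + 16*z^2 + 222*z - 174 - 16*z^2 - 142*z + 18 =0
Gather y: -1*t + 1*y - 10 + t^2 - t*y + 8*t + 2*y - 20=t^2 + 7*t + y*(3 - t) - 30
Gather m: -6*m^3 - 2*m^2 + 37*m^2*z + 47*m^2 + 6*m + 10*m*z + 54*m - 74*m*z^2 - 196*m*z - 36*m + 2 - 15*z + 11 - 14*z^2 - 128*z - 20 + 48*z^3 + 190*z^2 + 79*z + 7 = -6*m^3 + m^2*(37*z + 45) + m*(-74*z^2 - 186*z + 24) + 48*z^3 + 176*z^2 - 64*z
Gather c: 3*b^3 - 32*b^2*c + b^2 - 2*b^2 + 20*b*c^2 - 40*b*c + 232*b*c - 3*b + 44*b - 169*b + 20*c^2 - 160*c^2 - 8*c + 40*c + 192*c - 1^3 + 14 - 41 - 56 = 3*b^3 - b^2 - 128*b + c^2*(20*b - 140) + c*(-32*b^2 + 192*b + 224) - 84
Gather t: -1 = -1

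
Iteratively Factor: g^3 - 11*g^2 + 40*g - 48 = (g - 3)*(g^2 - 8*g + 16) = (g - 4)*(g - 3)*(g - 4)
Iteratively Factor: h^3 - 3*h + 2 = (h - 1)*(h^2 + h - 2) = (h - 1)^2*(h + 2)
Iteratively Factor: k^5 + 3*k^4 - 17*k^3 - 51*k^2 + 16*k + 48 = (k + 4)*(k^4 - k^3 - 13*k^2 + k + 12) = (k - 1)*(k + 4)*(k^3 - 13*k - 12) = (k - 4)*(k - 1)*(k + 4)*(k^2 + 4*k + 3) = (k - 4)*(k - 1)*(k + 3)*(k + 4)*(k + 1)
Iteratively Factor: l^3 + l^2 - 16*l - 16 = (l - 4)*(l^2 + 5*l + 4) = (l - 4)*(l + 4)*(l + 1)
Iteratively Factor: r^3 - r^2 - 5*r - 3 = (r + 1)*(r^2 - 2*r - 3) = (r + 1)^2*(r - 3)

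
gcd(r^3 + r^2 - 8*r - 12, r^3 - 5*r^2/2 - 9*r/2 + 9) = r^2 - r - 6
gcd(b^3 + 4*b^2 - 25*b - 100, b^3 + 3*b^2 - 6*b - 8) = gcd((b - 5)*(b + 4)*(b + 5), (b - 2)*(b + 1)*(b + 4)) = b + 4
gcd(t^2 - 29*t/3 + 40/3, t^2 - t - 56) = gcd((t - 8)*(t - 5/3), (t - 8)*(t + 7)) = t - 8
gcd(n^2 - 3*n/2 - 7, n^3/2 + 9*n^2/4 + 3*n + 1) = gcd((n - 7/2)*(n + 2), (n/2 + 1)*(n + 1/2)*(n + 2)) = n + 2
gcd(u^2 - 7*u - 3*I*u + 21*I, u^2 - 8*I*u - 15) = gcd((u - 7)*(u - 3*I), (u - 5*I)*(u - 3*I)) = u - 3*I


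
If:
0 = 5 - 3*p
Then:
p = 5/3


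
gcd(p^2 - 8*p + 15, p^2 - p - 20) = p - 5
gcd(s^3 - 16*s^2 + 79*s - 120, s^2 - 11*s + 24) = s^2 - 11*s + 24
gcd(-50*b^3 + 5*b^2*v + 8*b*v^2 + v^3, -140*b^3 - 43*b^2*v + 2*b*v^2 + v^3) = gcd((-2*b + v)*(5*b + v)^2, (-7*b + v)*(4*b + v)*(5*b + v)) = 5*b + v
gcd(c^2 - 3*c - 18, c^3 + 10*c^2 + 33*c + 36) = c + 3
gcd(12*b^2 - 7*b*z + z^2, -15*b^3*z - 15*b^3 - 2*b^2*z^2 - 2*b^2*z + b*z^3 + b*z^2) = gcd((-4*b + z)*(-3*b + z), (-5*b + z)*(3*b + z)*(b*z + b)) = 1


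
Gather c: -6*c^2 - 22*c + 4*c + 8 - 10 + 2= -6*c^2 - 18*c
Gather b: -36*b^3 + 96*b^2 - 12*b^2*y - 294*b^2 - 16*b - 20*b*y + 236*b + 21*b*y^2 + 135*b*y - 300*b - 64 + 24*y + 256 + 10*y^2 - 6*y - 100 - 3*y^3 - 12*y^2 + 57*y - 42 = -36*b^3 + b^2*(-12*y - 198) + b*(21*y^2 + 115*y - 80) - 3*y^3 - 2*y^2 + 75*y + 50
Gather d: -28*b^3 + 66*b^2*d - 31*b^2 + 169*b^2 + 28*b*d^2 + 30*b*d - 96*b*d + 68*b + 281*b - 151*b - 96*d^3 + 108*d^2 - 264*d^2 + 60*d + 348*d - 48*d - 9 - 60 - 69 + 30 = -28*b^3 + 138*b^2 + 198*b - 96*d^3 + d^2*(28*b - 156) + d*(66*b^2 - 66*b + 360) - 108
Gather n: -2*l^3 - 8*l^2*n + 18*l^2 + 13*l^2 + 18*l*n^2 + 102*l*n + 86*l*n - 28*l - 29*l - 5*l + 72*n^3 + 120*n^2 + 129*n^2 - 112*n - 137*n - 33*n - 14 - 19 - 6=-2*l^3 + 31*l^2 - 62*l + 72*n^3 + n^2*(18*l + 249) + n*(-8*l^2 + 188*l - 282) - 39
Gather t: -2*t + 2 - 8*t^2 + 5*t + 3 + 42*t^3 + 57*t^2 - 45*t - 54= 42*t^3 + 49*t^2 - 42*t - 49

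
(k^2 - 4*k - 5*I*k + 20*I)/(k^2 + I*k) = (k^2 - 4*k - 5*I*k + 20*I)/(k*(k + I))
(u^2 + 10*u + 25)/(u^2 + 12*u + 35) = (u + 5)/(u + 7)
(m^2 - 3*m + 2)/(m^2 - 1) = (m - 2)/(m + 1)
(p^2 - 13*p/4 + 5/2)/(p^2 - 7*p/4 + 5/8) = 2*(p - 2)/(2*p - 1)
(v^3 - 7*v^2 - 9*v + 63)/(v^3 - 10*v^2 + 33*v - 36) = (v^2 - 4*v - 21)/(v^2 - 7*v + 12)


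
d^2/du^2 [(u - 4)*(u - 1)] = 2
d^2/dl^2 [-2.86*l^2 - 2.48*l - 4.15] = -5.72000000000000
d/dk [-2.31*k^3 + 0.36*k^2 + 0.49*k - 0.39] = -6.93*k^2 + 0.72*k + 0.49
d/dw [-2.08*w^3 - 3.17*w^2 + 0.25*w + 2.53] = -6.24*w^2 - 6.34*w + 0.25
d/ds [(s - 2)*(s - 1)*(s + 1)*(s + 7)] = 4*s^3 + 15*s^2 - 30*s - 5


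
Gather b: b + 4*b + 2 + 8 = 5*b + 10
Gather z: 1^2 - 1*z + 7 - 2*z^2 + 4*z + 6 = -2*z^2 + 3*z + 14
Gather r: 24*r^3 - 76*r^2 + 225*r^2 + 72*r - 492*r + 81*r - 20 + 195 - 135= 24*r^3 + 149*r^2 - 339*r + 40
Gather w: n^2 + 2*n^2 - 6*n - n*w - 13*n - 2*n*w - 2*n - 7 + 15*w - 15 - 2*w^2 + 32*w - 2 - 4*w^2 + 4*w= 3*n^2 - 21*n - 6*w^2 + w*(51 - 3*n) - 24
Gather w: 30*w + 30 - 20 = 30*w + 10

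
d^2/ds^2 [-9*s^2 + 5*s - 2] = -18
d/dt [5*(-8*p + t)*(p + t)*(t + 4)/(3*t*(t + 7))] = 5*(8*p^2*t^2 + 64*p^2*t + 224*p^2 - 21*p*t^2 + t^4 + 14*t^3 + 28*t^2)/(3*t^2*(t^2 + 14*t + 49))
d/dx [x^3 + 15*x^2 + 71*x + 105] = 3*x^2 + 30*x + 71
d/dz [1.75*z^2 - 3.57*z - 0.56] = 3.5*z - 3.57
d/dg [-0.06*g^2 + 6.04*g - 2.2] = 6.04 - 0.12*g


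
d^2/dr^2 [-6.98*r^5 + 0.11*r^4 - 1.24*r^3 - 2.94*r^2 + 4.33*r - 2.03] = -139.6*r^3 + 1.32*r^2 - 7.44*r - 5.88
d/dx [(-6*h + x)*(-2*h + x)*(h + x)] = 4*h^2 - 14*h*x + 3*x^2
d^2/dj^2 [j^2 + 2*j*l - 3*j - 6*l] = 2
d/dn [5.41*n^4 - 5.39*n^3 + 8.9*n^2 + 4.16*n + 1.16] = 21.64*n^3 - 16.17*n^2 + 17.8*n + 4.16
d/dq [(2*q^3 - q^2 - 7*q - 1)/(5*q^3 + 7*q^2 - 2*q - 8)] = (19*q^4 + 62*q^3 + 18*q^2 + 30*q + 54)/(25*q^6 + 70*q^5 + 29*q^4 - 108*q^3 - 108*q^2 + 32*q + 64)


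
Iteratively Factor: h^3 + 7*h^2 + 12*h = (h + 4)*(h^2 + 3*h) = (h + 3)*(h + 4)*(h)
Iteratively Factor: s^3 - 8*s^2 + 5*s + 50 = (s + 2)*(s^2 - 10*s + 25) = (s - 5)*(s + 2)*(s - 5)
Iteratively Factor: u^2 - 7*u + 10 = (u - 5)*(u - 2)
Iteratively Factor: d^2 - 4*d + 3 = (d - 1)*(d - 3)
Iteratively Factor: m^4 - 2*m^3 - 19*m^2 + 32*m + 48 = (m + 4)*(m^3 - 6*m^2 + 5*m + 12) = (m + 1)*(m + 4)*(m^2 - 7*m + 12) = (m - 3)*(m + 1)*(m + 4)*(m - 4)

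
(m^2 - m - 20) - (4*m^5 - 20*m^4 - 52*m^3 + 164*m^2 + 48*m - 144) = -4*m^5 + 20*m^4 + 52*m^3 - 163*m^2 - 49*m + 124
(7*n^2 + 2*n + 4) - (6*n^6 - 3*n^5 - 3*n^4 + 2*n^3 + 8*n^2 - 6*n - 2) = -6*n^6 + 3*n^5 + 3*n^4 - 2*n^3 - n^2 + 8*n + 6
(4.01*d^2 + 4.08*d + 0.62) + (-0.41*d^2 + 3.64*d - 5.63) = 3.6*d^2 + 7.72*d - 5.01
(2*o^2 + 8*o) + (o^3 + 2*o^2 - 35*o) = o^3 + 4*o^2 - 27*o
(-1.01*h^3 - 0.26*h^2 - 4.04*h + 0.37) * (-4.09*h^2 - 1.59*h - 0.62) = 4.1309*h^5 + 2.6693*h^4 + 17.5632*h^3 + 5.0715*h^2 + 1.9165*h - 0.2294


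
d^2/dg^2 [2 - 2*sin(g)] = 2*sin(g)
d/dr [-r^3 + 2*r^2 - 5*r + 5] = -3*r^2 + 4*r - 5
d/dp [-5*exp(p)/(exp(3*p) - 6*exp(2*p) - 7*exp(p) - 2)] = 10*(exp(3*p) - 3*exp(2*p) + 1)*exp(p)/(exp(6*p) - 12*exp(5*p) + 22*exp(4*p) + 80*exp(3*p) + 73*exp(2*p) + 28*exp(p) + 4)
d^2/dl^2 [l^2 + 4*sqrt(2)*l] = 2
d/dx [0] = 0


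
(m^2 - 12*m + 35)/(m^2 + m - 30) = (m - 7)/(m + 6)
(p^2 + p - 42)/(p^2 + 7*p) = (p - 6)/p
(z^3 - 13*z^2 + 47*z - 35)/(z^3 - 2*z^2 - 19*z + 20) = (z - 7)/(z + 4)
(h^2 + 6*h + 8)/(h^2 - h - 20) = (h + 2)/(h - 5)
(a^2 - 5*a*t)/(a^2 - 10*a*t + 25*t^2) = a/(a - 5*t)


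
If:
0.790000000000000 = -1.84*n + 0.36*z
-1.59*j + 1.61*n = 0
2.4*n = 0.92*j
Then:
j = 0.00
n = 0.00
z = 2.19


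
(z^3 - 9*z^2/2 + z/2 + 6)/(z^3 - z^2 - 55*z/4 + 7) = 2*(2*z^2 - z - 3)/(4*z^2 + 12*z - 7)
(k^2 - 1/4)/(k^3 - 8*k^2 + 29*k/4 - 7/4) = (2*k + 1)/(2*k^2 - 15*k + 7)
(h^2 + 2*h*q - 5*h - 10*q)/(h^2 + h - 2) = (h^2 + 2*h*q - 5*h - 10*q)/(h^2 + h - 2)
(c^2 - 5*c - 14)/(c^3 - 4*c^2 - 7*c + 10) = (c - 7)/(c^2 - 6*c + 5)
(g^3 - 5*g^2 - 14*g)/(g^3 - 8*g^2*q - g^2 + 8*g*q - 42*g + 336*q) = g*(-g - 2)/(-g^2 + 8*g*q - 6*g + 48*q)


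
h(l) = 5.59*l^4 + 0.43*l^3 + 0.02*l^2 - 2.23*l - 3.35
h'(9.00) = 16403.06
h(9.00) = 36967.66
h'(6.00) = 4874.21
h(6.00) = 7321.51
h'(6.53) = 6279.07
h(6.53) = 10266.67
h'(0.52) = 1.28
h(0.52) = -4.04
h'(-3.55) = -986.48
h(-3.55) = 873.40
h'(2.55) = 377.02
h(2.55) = 234.58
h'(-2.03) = -184.05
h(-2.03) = 92.59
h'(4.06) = 1515.60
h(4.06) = 1535.56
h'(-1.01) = -23.99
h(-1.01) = 4.30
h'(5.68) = 4137.10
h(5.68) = 5881.85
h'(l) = 22.36*l^3 + 1.29*l^2 + 0.04*l - 2.23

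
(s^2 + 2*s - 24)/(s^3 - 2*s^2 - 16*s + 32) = (s + 6)/(s^2 + 2*s - 8)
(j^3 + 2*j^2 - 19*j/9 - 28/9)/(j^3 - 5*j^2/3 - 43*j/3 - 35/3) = (j - 4/3)/(j - 5)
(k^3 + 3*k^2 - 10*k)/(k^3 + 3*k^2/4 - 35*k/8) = 8*(k^2 + 3*k - 10)/(8*k^2 + 6*k - 35)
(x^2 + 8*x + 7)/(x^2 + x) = (x + 7)/x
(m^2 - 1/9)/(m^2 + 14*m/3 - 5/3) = (m + 1/3)/(m + 5)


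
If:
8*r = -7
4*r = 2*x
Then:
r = -7/8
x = -7/4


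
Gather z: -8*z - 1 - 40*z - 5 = -48*z - 6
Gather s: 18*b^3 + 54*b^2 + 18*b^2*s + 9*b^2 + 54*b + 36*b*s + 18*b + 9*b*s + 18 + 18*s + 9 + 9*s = 18*b^3 + 63*b^2 + 72*b + s*(18*b^2 + 45*b + 27) + 27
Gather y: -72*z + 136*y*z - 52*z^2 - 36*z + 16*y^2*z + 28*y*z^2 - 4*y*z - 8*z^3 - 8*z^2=16*y^2*z + y*(28*z^2 + 132*z) - 8*z^3 - 60*z^2 - 108*z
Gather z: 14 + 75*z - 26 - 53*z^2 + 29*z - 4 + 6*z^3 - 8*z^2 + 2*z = 6*z^3 - 61*z^2 + 106*z - 16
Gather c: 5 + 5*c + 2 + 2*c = 7*c + 7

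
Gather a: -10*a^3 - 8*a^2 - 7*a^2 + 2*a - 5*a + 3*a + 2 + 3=-10*a^3 - 15*a^2 + 5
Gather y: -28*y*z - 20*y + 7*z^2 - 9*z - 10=y*(-28*z - 20) + 7*z^2 - 9*z - 10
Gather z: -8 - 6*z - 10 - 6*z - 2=-12*z - 20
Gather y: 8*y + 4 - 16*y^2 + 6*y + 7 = -16*y^2 + 14*y + 11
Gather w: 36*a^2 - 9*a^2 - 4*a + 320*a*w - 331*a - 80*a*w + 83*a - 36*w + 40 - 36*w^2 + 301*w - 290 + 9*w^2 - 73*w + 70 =27*a^2 - 252*a - 27*w^2 + w*(240*a + 192) - 180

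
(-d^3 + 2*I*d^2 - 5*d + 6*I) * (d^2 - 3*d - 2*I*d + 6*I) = -d^5 + 3*d^4 + 4*I*d^4 - d^3 - 12*I*d^3 + 3*d^2 + 16*I*d^2 + 12*d - 48*I*d - 36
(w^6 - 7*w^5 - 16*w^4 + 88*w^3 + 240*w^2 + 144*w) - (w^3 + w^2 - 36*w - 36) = w^6 - 7*w^5 - 16*w^4 + 87*w^3 + 239*w^2 + 180*w + 36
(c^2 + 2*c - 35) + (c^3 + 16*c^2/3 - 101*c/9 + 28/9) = c^3 + 19*c^2/3 - 83*c/9 - 287/9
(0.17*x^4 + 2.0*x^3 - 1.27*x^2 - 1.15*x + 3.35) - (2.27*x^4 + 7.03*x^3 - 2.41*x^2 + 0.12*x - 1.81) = -2.1*x^4 - 5.03*x^3 + 1.14*x^2 - 1.27*x + 5.16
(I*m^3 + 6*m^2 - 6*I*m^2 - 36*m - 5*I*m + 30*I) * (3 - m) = -I*m^4 - 6*m^3 + 9*I*m^3 + 54*m^2 - 13*I*m^2 - 108*m - 45*I*m + 90*I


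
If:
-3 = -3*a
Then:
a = 1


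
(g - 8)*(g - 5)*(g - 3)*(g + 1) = g^4 - 15*g^3 + 63*g^2 - 41*g - 120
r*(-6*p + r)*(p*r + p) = -6*p^2*r^2 - 6*p^2*r + p*r^3 + p*r^2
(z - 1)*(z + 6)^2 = z^3 + 11*z^2 + 24*z - 36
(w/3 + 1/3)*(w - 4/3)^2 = w^3/3 - 5*w^2/9 - 8*w/27 + 16/27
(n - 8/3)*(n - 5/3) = n^2 - 13*n/3 + 40/9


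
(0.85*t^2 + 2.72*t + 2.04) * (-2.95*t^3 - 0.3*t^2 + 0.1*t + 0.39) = -2.5075*t^5 - 8.279*t^4 - 6.749*t^3 - 0.00849999999999995*t^2 + 1.2648*t + 0.7956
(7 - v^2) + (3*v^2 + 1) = 2*v^2 + 8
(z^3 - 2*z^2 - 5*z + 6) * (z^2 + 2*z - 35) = z^5 - 44*z^3 + 66*z^2 + 187*z - 210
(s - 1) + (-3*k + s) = -3*k + 2*s - 1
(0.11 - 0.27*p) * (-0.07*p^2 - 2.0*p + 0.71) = 0.0189*p^3 + 0.5323*p^2 - 0.4117*p + 0.0781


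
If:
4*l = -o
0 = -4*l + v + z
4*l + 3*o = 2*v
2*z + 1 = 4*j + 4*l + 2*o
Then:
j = 5*z/8 + 1/4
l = z/8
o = -z/2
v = -z/2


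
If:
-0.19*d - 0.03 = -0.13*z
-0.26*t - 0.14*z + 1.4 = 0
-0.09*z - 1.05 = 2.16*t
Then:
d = 7.93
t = -0.98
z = 11.82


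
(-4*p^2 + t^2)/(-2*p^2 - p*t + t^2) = (2*p + t)/(p + t)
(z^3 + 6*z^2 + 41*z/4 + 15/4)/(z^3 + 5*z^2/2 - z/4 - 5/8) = 2*(z + 3)/(2*z - 1)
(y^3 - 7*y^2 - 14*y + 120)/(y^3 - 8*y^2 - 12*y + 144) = (y - 5)/(y - 6)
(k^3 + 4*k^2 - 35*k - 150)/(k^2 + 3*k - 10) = (k^2 - k - 30)/(k - 2)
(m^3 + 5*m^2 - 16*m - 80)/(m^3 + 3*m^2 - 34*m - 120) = (m - 4)/(m - 6)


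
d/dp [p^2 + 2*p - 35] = 2*p + 2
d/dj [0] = 0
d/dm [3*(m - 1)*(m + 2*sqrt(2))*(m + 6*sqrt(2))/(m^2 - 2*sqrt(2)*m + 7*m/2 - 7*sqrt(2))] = 6*(2*m^4 - 8*sqrt(2)*m^3 + 14*m^3 - 119*m^2 + 34*sqrt(2)*m^2 - 352*m + 28*sqrt(2)*m - 432*sqrt(2) + 392)/(4*m^4 - 16*sqrt(2)*m^3 + 28*m^3 - 112*sqrt(2)*m^2 + 81*m^2 - 196*sqrt(2)*m + 224*m + 392)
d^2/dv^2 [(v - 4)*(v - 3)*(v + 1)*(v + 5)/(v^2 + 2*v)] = 2*(v^6 + 6*v^5 + 12*v^4 + 83*v^3 + 180*v^2 + 360*v + 240)/(v^3*(v^3 + 6*v^2 + 12*v + 8))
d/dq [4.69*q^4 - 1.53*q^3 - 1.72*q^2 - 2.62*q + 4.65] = 18.76*q^3 - 4.59*q^2 - 3.44*q - 2.62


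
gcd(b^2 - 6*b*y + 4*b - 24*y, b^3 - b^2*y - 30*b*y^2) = -b + 6*y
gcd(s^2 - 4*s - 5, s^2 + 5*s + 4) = s + 1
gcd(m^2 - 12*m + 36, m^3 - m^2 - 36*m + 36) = m - 6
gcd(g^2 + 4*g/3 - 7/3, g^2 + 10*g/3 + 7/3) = g + 7/3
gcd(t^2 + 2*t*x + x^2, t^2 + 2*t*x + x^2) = t^2 + 2*t*x + x^2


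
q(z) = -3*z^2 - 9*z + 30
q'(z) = -6*z - 9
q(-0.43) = 33.32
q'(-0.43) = -6.42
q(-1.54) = 36.75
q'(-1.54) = 0.24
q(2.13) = -2.78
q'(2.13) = -21.78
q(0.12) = 28.88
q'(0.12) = -9.72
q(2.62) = -14.17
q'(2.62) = -24.72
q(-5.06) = -1.27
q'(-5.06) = 21.36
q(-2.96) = 30.36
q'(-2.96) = 8.76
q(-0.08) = 30.70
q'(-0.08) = -8.52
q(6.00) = -132.00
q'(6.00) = -45.00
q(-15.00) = -510.00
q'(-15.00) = 81.00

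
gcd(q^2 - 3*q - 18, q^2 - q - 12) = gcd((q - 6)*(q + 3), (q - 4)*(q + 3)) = q + 3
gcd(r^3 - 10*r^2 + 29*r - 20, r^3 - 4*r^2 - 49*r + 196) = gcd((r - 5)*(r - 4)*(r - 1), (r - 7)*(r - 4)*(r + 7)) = r - 4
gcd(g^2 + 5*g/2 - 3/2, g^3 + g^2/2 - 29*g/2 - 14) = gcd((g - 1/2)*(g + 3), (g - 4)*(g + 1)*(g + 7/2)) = 1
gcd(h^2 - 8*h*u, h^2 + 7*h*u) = h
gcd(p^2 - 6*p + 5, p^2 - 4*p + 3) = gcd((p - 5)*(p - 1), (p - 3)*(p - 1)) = p - 1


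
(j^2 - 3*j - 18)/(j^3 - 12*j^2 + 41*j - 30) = (j + 3)/(j^2 - 6*j + 5)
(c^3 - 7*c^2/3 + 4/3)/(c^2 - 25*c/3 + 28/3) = (3*c^3 - 7*c^2 + 4)/(3*c^2 - 25*c + 28)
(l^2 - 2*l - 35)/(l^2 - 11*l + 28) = (l + 5)/(l - 4)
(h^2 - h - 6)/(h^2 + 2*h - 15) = (h + 2)/(h + 5)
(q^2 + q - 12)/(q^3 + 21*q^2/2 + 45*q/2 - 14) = 2*(q - 3)/(2*q^2 + 13*q - 7)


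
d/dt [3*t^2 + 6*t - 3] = 6*t + 6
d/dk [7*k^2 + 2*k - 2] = 14*k + 2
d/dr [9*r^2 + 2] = 18*r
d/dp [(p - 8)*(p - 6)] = 2*p - 14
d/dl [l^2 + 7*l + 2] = 2*l + 7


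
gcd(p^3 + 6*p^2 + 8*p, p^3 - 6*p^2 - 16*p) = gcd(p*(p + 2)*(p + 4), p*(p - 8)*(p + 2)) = p^2 + 2*p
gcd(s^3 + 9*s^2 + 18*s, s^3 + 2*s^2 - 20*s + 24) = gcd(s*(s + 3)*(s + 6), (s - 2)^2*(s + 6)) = s + 6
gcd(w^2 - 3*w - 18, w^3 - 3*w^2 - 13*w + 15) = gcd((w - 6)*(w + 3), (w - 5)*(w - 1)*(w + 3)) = w + 3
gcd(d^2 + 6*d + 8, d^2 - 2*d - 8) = d + 2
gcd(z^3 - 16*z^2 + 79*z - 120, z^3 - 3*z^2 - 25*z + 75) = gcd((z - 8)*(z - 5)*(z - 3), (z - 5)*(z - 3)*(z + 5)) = z^2 - 8*z + 15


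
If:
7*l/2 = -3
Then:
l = -6/7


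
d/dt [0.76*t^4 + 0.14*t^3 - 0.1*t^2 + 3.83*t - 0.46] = 3.04*t^3 + 0.42*t^2 - 0.2*t + 3.83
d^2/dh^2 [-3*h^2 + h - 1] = -6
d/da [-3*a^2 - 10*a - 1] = -6*a - 10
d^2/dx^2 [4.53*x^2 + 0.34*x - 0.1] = 9.06000000000000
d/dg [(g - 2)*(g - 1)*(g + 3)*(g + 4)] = 4*g^3 + 12*g^2 - 14*g - 22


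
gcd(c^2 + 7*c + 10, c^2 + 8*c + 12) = c + 2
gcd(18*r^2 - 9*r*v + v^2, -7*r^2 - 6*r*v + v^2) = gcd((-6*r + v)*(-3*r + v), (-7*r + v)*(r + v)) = 1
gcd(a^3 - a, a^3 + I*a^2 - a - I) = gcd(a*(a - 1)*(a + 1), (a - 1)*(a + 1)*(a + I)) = a^2 - 1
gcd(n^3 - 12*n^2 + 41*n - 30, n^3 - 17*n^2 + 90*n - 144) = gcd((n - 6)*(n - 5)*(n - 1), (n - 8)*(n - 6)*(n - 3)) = n - 6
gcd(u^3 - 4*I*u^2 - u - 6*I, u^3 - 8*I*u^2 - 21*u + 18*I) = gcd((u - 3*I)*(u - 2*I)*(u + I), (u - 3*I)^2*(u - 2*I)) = u^2 - 5*I*u - 6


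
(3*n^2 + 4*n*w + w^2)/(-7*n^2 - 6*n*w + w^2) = (3*n + w)/(-7*n + w)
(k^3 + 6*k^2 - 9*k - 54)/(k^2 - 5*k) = (k^3 + 6*k^2 - 9*k - 54)/(k*(k - 5))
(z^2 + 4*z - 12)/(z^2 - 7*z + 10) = (z + 6)/(z - 5)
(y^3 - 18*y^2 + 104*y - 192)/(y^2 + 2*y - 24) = (y^2 - 14*y + 48)/(y + 6)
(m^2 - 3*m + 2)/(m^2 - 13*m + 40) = (m^2 - 3*m + 2)/(m^2 - 13*m + 40)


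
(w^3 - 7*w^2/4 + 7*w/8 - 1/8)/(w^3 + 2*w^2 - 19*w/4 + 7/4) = (4*w - 1)/(2*(2*w + 7))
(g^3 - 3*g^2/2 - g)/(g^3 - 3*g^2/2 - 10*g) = (-2*g^2 + 3*g + 2)/(-2*g^2 + 3*g + 20)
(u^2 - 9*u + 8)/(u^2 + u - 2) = (u - 8)/(u + 2)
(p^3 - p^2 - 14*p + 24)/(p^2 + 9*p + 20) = (p^2 - 5*p + 6)/(p + 5)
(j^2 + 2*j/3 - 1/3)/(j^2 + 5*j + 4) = (j - 1/3)/(j + 4)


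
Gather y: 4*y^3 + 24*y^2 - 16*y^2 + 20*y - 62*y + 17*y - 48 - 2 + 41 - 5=4*y^3 + 8*y^2 - 25*y - 14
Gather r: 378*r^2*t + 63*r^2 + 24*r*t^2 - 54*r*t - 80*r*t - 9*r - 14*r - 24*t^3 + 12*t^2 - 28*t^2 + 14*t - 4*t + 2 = r^2*(378*t + 63) + r*(24*t^2 - 134*t - 23) - 24*t^3 - 16*t^2 + 10*t + 2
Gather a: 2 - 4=-2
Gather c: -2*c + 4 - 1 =3 - 2*c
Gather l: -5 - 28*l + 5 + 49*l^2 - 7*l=49*l^2 - 35*l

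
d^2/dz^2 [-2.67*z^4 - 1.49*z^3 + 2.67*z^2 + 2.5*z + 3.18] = -32.04*z^2 - 8.94*z + 5.34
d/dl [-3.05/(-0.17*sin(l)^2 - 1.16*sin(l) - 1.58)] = -(1.037*sin(l) + 3.538)*cos(l)/(0.17*sin(l)^2 + 1.16*sin(l) + 1.58)^2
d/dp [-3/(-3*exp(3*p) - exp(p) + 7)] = (-27*exp(2*p) - 3)*exp(p)/(3*exp(3*p) + exp(p) - 7)^2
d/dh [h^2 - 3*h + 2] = 2*h - 3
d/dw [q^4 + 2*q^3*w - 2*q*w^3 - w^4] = 2*q^3 - 6*q*w^2 - 4*w^3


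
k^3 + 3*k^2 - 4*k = k*(k - 1)*(k + 4)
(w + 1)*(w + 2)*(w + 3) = w^3 + 6*w^2 + 11*w + 6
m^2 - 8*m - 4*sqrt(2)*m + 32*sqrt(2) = (m - 8)*(m - 4*sqrt(2))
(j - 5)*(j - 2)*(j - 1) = j^3 - 8*j^2 + 17*j - 10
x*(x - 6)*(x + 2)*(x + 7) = x^4 + 3*x^3 - 40*x^2 - 84*x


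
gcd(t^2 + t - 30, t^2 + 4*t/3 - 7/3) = 1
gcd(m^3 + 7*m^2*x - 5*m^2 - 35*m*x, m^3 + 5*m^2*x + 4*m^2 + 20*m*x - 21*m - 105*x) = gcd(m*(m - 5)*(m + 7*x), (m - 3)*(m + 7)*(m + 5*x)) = 1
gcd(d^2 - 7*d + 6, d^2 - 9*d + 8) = d - 1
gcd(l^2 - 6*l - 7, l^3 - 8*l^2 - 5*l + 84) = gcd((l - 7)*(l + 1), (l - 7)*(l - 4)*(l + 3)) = l - 7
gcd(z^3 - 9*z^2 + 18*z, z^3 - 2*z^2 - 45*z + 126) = z^2 - 9*z + 18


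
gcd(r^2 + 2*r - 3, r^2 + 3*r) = r + 3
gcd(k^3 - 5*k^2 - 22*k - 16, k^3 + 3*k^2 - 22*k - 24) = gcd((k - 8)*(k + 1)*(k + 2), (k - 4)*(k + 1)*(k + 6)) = k + 1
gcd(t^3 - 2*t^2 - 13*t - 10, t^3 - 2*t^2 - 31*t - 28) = t + 1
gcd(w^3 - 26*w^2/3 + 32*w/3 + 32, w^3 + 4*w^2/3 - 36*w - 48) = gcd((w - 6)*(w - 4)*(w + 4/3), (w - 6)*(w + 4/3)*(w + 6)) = w^2 - 14*w/3 - 8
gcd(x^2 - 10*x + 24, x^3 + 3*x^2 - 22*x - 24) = x - 4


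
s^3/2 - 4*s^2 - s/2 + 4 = (s/2 + 1/2)*(s - 8)*(s - 1)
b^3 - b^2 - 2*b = b*(b - 2)*(b + 1)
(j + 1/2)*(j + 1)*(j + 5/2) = j^3 + 4*j^2 + 17*j/4 + 5/4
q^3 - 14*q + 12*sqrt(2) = (q - 2*sqrt(2))*(q - sqrt(2))*(q + 3*sqrt(2))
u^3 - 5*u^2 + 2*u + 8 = (u - 4)*(u - 2)*(u + 1)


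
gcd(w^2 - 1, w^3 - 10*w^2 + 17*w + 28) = w + 1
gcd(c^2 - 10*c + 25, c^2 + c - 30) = c - 5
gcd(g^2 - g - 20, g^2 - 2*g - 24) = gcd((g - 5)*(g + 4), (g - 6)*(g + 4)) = g + 4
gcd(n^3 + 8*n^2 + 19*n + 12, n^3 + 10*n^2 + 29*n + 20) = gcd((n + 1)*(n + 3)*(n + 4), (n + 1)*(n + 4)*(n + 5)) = n^2 + 5*n + 4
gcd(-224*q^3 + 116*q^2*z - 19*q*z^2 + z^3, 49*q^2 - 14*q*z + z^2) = -7*q + z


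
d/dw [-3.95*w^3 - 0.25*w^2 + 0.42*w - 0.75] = -11.85*w^2 - 0.5*w + 0.42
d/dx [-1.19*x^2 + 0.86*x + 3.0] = 0.86 - 2.38*x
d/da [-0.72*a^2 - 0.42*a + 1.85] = -1.44*a - 0.42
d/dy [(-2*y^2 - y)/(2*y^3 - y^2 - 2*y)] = (4*y^2 + 4*y + 3)/(4*y^4 - 4*y^3 - 7*y^2 + 4*y + 4)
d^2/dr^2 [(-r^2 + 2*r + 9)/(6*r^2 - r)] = 6*(22*r^3 + 324*r^2 - 54*r + 3)/(r^3*(216*r^3 - 108*r^2 + 18*r - 1))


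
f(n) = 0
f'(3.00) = 0.00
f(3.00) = 0.00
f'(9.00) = 0.00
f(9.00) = 0.00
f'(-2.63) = 0.00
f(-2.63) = 0.00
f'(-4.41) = 0.00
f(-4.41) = 0.00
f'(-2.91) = 0.00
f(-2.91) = 0.00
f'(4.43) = 0.00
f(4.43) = 0.00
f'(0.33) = 0.00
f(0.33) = 0.00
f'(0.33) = 0.00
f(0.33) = 0.00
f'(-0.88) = 0.00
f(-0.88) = 0.00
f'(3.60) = 0.00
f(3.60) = 0.00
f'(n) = 0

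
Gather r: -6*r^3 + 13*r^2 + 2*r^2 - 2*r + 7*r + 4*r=-6*r^3 + 15*r^2 + 9*r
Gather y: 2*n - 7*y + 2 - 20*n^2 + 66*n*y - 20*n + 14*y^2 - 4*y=-20*n^2 - 18*n + 14*y^2 + y*(66*n - 11) + 2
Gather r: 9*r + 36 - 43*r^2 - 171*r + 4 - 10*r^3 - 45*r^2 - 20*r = -10*r^3 - 88*r^2 - 182*r + 40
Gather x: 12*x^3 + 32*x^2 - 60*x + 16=12*x^3 + 32*x^2 - 60*x + 16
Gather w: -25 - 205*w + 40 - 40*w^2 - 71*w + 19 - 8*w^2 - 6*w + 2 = -48*w^2 - 282*w + 36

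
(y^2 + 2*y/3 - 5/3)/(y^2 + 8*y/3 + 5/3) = (y - 1)/(y + 1)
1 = 1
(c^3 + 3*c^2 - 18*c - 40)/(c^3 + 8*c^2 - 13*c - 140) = (c + 2)/(c + 7)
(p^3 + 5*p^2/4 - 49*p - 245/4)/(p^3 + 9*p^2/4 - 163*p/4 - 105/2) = (p - 7)/(p - 6)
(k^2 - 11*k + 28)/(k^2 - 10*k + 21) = (k - 4)/(k - 3)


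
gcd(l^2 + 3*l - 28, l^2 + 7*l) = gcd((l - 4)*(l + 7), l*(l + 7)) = l + 7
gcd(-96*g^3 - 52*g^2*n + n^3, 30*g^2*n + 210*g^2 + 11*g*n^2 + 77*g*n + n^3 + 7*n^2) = 6*g + n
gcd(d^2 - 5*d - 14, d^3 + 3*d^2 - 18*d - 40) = d + 2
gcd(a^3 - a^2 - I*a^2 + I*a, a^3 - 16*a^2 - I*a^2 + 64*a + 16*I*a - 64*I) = a - I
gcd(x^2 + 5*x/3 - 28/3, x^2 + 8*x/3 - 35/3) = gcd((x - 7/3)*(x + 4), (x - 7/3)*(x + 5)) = x - 7/3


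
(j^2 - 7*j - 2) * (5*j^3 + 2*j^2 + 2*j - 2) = 5*j^5 - 33*j^4 - 22*j^3 - 20*j^2 + 10*j + 4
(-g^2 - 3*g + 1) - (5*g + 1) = -g^2 - 8*g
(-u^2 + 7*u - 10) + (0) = -u^2 + 7*u - 10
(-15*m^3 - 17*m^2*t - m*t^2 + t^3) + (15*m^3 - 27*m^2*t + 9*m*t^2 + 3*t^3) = -44*m^2*t + 8*m*t^2 + 4*t^3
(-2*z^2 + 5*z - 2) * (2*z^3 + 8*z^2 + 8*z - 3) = -4*z^5 - 6*z^4 + 20*z^3 + 30*z^2 - 31*z + 6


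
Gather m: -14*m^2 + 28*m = -14*m^2 + 28*m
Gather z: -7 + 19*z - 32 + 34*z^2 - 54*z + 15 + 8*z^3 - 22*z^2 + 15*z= 8*z^3 + 12*z^2 - 20*z - 24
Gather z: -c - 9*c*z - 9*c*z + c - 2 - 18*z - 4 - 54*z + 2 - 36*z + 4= z*(-18*c - 108)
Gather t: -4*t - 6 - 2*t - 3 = -6*t - 9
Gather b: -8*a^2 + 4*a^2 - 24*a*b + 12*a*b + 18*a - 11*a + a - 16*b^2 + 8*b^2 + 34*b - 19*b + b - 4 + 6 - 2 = -4*a^2 + 8*a - 8*b^2 + b*(16 - 12*a)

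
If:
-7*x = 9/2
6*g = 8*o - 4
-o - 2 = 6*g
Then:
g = -10/27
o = 2/9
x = -9/14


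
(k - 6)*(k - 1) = k^2 - 7*k + 6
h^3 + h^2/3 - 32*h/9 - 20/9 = (h - 2)*(h + 2/3)*(h + 5/3)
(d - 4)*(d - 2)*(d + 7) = d^3 + d^2 - 34*d + 56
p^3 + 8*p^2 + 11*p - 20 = (p - 1)*(p + 4)*(p + 5)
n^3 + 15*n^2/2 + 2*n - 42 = (n - 2)*(n + 7/2)*(n + 6)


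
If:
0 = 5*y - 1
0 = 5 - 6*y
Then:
No Solution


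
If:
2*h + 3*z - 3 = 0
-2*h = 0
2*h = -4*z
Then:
No Solution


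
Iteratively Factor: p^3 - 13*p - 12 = (p + 3)*(p^2 - 3*p - 4) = (p - 4)*(p + 3)*(p + 1)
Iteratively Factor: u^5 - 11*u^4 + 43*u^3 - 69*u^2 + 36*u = (u - 4)*(u^4 - 7*u^3 + 15*u^2 - 9*u) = (u - 4)*(u - 3)*(u^3 - 4*u^2 + 3*u) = (u - 4)*(u - 3)^2*(u^2 - u) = (u - 4)*(u - 3)^2*(u - 1)*(u)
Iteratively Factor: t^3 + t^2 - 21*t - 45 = (t - 5)*(t^2 + 6*t + 9) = (t - 5)*(t + 3)*(t + 3)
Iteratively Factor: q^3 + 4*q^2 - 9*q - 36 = (q + 4)*(q^2 - 9) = (q - 3)*(q + 4)*(q + 3)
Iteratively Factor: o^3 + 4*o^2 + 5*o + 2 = (o + 1)*(o^2 + 3*o + 2) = (o + 1)*(o + 2)*(o + 1)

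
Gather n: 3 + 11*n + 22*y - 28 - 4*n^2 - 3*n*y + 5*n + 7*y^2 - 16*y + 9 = -4*n^2 + n*(16 - 3*y) + 7*y^2 + 6*y - 16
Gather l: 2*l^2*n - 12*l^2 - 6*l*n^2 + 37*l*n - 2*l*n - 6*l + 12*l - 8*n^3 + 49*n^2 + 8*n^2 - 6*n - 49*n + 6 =l^2*(2*n - 12) + l*(-6*n^2 + 35*n + 6) - 8*n^3 + 57*n^2 - 55*n + 6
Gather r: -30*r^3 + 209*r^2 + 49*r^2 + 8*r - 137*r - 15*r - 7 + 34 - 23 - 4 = -30*r^3 + 258*r^2 - 144*r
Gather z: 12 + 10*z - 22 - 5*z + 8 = 5*z - 2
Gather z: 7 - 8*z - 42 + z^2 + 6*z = z^2 - 2*z - 35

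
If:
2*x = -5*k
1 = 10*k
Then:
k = 1/10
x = -1/4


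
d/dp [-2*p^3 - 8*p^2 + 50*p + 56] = -6*p^2 - 16*p + 50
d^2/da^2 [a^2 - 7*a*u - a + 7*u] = 2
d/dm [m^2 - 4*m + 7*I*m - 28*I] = 2*m - 4 + 7*I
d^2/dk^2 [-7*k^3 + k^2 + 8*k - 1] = 2 - 42*k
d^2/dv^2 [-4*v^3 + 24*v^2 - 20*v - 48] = 48 - 24*v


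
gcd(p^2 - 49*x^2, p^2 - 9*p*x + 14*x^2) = -p + 7*x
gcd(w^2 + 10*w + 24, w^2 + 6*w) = w + 6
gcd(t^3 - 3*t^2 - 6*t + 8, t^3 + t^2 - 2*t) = t^2 + t - 2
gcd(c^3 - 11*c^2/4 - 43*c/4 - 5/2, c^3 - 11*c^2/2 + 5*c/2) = c - 5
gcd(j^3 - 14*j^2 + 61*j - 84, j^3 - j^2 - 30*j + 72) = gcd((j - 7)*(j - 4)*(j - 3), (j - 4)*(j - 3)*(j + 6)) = j^2 - 7*j + 12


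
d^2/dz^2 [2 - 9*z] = 0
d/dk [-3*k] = -3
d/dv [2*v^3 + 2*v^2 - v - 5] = 6*v^2 + 4*v - 1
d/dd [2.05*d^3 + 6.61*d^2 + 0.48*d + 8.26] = 6.15*d^2 + 13.22*d + 0.48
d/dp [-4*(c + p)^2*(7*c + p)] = 12*(-5*c - p)*(c + p)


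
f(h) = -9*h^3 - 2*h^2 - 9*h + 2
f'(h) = -27*h^2 - 4*h - 9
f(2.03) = -99.80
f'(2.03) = -128.38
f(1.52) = -47.91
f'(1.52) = -77.46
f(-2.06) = 90.73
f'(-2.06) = -115.34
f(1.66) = -59.62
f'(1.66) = -90.04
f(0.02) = 1.82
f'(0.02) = -9.09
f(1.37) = -37.23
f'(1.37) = -65.16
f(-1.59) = 47.43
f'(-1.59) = -70.90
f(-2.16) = 102.81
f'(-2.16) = -126.33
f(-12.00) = 15374.00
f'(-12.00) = -3849.00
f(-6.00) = 1928.00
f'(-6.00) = -957.00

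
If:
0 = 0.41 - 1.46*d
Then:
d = 0.28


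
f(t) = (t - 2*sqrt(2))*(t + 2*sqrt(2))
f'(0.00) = 0.00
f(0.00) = -8.00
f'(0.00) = 0.00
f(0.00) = -8.00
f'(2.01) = 4.02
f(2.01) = -3.96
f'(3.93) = 7.86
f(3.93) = 7.44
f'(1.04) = 2.08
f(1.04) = -6.92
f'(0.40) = 0.80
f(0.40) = -7.84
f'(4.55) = 9.10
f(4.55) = 12.70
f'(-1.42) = -2.84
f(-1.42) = -5.98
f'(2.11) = 4.22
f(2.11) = -3.55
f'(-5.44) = -10.88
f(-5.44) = 21.59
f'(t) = 2*t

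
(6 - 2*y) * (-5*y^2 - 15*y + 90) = 10*y^3 - 270*y + 540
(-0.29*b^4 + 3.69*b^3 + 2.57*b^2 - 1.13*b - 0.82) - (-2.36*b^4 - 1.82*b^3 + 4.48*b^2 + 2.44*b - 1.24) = 2.07*b^4 + 5.51*b^3 - 1.91*b^2 - 3.57*b + 0.42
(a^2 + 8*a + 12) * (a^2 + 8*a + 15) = a^4 + 16*a^3 + 91*a^2 + 216*a + 180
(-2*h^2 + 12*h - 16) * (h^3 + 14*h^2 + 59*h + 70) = -2*h^5 - 16*h^4 + 34*h^3 + 344*h^2 - 104*h - 1120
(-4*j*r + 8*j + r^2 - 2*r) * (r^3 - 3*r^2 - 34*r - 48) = -4*j*r^4 + 20*j*r^3 + 112*j*r^2 - 80*j*r - 384*j + r^5 - 5*r^4 - 28*r^3 + 20*r^2 + 96*r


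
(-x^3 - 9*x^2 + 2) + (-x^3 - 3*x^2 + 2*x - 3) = -2*x^3 - 12*x^2 + 2*x - 1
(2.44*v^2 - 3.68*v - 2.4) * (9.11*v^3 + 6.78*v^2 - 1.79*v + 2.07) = 22.2284*v^5 - 16.9816*v^4 - 51.182*v^3 - 4.634*v^2 - 3.3216*v - 4.968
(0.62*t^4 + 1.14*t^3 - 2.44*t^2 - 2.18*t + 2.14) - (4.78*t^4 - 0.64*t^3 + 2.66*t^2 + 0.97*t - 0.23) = -4.16*t^4 + 1.78*t^3 - 5.1*t^2 - 3.15*t + 2.37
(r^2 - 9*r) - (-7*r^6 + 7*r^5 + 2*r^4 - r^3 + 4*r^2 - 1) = 7*r^6 - 7*r^5 - 2*r^4 + r^3 - 3*r^2 - 9*r + 1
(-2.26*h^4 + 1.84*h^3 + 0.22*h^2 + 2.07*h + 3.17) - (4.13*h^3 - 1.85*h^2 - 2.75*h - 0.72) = -2.26*h^4 - 2.29*h^3 + 2.07*h^2 + 4.82*h + 3.89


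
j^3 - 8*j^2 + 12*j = j*(j - 6)*(j - 2)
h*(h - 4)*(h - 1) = h^3 - 5*h^2 + 4*h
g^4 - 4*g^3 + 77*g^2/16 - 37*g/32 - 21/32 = (g - 7/4)*(g - 3/2)*(g - 1)*(g + 1/4)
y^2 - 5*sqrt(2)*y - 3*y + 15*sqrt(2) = (y - 3)*(y - 5*sqrt(2))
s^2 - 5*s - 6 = (s - 6)*(s + 1)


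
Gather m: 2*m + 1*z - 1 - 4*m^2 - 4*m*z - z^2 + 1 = -4*m^2 + m*(2 - 4*z) - z^2 + z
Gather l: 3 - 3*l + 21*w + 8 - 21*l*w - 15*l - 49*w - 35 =l*(-21*w - 18) - 28*w - 24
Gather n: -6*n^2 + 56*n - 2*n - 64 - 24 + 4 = -6*n^2 + 54*n - 84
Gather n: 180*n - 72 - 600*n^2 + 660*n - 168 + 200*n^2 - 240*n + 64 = -400*n^2 + 600*n - 176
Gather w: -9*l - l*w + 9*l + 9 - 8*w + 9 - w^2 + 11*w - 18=-w^2 + w*(3 - l)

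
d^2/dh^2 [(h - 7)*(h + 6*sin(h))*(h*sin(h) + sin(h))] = -h^3*sin(h) + 6*sqrt(2)*h^2*sin(h + pi/4) + 12*h^2*cos(2*h) + 13*h*sin(h) + 24*h*sin(2*h) - 24*h*cos(h) - 72*h*cos(2*h) - 12*sin(h) - 72*sin(2*h) - 14*cos(h) - 90*cos(2*h) + 6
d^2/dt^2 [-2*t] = 0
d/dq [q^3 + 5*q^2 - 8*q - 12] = 3*q^2 + 10*q - 8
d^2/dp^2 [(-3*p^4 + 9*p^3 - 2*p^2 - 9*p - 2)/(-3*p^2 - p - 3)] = 2*(27*p^6 + 27*p^5 + 90*p^4 + 219*p^3 + 81*p^2 - 468*p - 25)/(27*p^6 + 27*p^5 + 90*p^4 + 55*p^3 + 90*p^2 + 27*p + 27)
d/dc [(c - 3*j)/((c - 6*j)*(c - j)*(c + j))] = ((-c + 3*j)*(c - 6*j)*(c - j) + (-c + 3*j)*(c - 6*j)*(c + j) + (-c + 3*j)*(c - j)*(c + j) + (c - 6*j)*(c - j)*(c + j))/((c - 6*j)^2*(c - j)^2*(c + j)^2)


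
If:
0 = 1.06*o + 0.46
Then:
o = -0.43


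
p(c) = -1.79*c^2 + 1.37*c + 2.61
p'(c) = 1.37 - 3.58*c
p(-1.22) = -1.73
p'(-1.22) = 5.74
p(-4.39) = -37.90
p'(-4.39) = 17.09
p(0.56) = 2.82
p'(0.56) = -0.63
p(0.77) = 2.60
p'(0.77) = -1.39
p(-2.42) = -11.19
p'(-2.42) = 10.03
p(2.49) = -5.08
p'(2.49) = -7.54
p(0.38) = 2.87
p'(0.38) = 0.01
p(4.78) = -31.74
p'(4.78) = -15.74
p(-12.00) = -271.59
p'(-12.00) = 44.33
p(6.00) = -53.61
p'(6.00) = -20.11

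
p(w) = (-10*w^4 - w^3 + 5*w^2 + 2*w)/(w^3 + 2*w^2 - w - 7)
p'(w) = (-3*w^2 - 4*w + 1)*(-10*w^4 - w^3 + 5*w^2 + 2*w)/(w^3 + 2*w^2 - w - 7)^2 + (-40*w^3 - 3*w^2 + 10*w + 2)/(w^3 + 2*w^2 - w - 7)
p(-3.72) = 66.53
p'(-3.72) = -10.23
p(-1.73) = 16.34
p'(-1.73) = -37.10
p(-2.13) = 32.56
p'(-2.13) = -40.38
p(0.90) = 0.26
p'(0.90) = 3.94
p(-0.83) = 0.45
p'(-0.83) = -2.89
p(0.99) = 0.73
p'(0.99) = 6.75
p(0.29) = -0.13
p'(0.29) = -0.52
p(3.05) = -22.78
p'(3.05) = -6.49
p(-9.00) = 114.15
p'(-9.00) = -9.41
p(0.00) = 0.00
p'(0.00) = -0.29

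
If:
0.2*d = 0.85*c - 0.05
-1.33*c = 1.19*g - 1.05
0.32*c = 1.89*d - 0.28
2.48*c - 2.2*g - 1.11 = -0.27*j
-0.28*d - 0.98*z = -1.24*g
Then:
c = 0.10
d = 0.16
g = 0.77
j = 9.52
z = 0.93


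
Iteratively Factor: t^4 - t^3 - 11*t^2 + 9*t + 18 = (t - 2)*(t^3 + t^2 - 9*t - 9) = (t - 2)*(t + 1)*(t^2 - 9) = (t - 2)*(t + 1)*(t + 3)*(t - 3)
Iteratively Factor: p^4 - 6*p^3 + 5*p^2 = (p - 1)*(p^3 - 5*p^2) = (p - 5)*(p - 1)*(p^2) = p*(p - 5)*(p - 1)*(p)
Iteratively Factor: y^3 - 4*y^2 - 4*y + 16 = (y - 4)*(y^2 - 4) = (y - 4)*(y - 2)*(y + 2)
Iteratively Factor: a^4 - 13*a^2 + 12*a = (a - 3)*(a^3 + 3*a^2 - 4*a) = (a - 3)*(a - 1)*(a^2 + 4*a) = a*(a - 3)*(a - 1)*(a + 4)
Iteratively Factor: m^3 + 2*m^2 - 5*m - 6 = (m + 3)*(m^2 - m - 2) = (m + 1)*(m + 3)*(m - 2)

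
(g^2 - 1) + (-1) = g^2 - 2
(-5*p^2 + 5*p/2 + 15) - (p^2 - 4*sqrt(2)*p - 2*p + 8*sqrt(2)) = -6*p^2 + 9*p/2 + 4*sqrt(2)*p - 8*sqrt(2) + 15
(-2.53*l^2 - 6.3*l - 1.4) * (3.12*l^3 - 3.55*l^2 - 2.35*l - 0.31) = -7.8936*l^5 - 10.6745*l^4 + 23.9425*l^3 + 20.5593*l^2 + 5.243*l + 0.434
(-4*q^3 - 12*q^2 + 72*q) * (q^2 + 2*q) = -4*q^5 - 20*q^4 + 48*q^3 + 144*q^2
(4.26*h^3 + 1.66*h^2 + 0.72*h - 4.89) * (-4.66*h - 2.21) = -19.8516*h^4 - 17.1502*h^3 - 7.0238*h^2 + 21.1962*h + 10.8069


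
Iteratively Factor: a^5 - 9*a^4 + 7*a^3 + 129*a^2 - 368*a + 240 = (a - 4)*(a^4 - 5*a^3 - 13*a^2 + 77*a - 60) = (a - 5)*(a - 4)*(a^3 - 13*a + 12) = (a - 5)*(a - 4)*(a + 4)*(a^2 - 4*a + 3) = (a - 5)*(a - 4)*(a - 1)*(a + 4)*(a - 3)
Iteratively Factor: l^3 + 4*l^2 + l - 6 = (l + 3)*(l^2 + l - 2) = (l + 2)*(l + 3)*(l - 1)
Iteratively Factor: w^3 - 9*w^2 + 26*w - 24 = (w - 4)*(w^2 - 5*w + 6) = (w - 4)*(w - 3)*(w - 2)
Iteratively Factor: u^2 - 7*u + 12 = (u - 3)*(u - 4)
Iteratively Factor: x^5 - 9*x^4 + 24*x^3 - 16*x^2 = (x - 4)*(x^4 - 5*x^3 + 4*x^2) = (x - 4)^2*(x^3 - x^2) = x*(x - 4)^2*(x^2 - x) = x^2*(x - 4)^2*(x - 1)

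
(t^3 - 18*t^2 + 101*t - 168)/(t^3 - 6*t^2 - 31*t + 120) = (t - 7)/(t + 5)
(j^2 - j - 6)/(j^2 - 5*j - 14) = (j - 3)/(j - 7)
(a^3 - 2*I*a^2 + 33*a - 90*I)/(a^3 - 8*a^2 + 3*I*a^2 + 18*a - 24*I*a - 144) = (a - 5*I)/(a - 8)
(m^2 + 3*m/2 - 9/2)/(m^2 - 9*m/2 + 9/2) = (m + 3)/(m - 3)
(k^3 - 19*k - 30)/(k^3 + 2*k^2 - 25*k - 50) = (k + 3)/(k + 5)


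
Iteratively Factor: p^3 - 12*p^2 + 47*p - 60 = (p - 4)*(p^2 - 8*p + 15) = (p - 5)*(p - 4)*(p - 3)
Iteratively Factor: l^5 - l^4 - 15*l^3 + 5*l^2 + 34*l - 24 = (l - 4)*(l^4 + 3*l^3 - 3*l^2 - 7*l + 6) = (l - 4)*(l + 2)*(l^3 + l^2 - 5*l + 3) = (l - 4)*(l - 1)*(l + 2)*(l^2 + 2*l - 3) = (l - 4)*(l - 1)^2*(l + 2)*(l + 3)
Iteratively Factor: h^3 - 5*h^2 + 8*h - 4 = (h - 1)*(h^2 - 4*h + 4) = (h - 2)*(h - 1)*(h - 2)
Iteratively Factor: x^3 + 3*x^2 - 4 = (x + 2)*(x^2 + x - 2) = (x - 1)*(x + 2)*(x + 2)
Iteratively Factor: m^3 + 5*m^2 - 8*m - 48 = (m + 4)*(m^2 + m - 12) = (m - 3)*(m + 4)*(m + 4)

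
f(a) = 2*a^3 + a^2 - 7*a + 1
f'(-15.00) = 1313.00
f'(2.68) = 41.45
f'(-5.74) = 179.21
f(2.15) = 10.45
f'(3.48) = 72.62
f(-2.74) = -13.45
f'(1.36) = 6.82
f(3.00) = 43.00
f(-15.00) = -6419.00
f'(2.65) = 40.44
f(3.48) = 73.04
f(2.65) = 26.69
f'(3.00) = 53.00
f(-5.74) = -304.11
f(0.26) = -0.72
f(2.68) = 27.92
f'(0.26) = -6.07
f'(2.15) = 25.04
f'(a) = 6*a^2 + 2*a - 7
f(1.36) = -1.64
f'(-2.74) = 32.57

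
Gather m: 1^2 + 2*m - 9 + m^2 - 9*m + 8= m^2 - 7*m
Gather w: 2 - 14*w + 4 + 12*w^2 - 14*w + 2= 12*w^2 - 28*w + 8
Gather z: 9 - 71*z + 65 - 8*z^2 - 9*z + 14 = -8*z^2 - 80*z + 88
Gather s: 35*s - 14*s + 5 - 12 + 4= 21*s - 3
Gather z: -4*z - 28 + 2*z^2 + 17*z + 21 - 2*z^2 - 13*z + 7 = 0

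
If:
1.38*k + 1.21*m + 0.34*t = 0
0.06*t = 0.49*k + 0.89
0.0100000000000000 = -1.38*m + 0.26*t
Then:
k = -1.40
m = 0.64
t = 3.41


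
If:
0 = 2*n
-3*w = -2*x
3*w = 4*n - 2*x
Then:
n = 0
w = 0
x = 0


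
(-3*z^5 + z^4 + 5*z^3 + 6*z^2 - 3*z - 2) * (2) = -6*z^5 + 2*z^4 + 10*z^3 + 12*z^2 - 6*z - 4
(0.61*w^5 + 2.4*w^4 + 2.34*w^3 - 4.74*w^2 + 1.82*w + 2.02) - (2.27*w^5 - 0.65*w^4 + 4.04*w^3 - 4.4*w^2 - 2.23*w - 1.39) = -1.66*w^5 + 3.05*w^4 - 1.7*w^3 - 0.34*w^2 + 4.05*w + 3.41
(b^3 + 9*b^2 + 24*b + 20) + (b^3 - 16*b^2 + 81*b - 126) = 2*b^3 - 7*b^2 + 105*b - 106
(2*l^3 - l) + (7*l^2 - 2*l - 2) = 2*l^3 + 7*l^2 - 3*l - 2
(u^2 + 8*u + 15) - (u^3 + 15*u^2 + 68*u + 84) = -u^3 - 14*u^2 - 60*u - 69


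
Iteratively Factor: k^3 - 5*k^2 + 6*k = (k - 2)*(k^2 - 3*k) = (k - 3)*(k - 2)*(k)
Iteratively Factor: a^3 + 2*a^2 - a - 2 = (a + 2)*(a^2 - 1) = (a + 1)*(a + 2)*(a - 1)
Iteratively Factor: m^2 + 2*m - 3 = (m + 3)*(m - 1)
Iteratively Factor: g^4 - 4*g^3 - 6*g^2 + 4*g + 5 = (g - 5)*(g^3 + g^2 - g - 1) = (g - 5)*(g + 1)*(g^2 - 1) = (g - 5)*(g - 1)*(g + 1)*(g + 1)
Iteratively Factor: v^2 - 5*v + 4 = (v - 1)*(v - 4)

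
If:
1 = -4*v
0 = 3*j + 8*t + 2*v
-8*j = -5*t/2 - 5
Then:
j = 15/26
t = -2/13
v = -1/4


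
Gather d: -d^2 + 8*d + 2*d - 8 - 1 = -d^2 + 10*d - 9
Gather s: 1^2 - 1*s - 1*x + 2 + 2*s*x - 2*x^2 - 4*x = s*(2*x - 1) - 2*x^2 - 5*x + 3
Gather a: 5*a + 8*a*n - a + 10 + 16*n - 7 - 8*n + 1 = a*(8*n + 4) + 8*n + 4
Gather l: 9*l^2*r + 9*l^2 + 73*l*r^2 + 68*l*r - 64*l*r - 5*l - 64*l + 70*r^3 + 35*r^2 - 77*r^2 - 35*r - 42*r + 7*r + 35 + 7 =l^2*(9*r + 9) + l*(73*r^2 + 4*r - 69) + 70*r^3 - 42*r^2 - 70*r + 42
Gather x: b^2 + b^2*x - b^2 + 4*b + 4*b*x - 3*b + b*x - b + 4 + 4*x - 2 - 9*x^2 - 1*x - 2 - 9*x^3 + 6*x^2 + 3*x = -9*x^3 - 3*x^2 + x*(b^2 + 5*b + 6)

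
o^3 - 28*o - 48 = (o - 6)*(o + 2)*(o + 4)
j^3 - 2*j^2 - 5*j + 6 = (j - 3)*(j - 1)*(j + 2)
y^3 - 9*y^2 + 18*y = y*(y - 6)*(y - 3)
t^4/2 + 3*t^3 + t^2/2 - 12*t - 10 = (t/2 + 1/2)*(t - 2)*(t + 2)*(t + 5)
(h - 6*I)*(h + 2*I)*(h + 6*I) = h^3 + 2*I*h^2 + 36*h + 72*I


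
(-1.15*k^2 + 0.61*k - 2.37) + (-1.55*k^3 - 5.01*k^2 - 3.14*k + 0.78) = -1.55*k^3 - 6.16*k^2 - 2.53*k - 1.59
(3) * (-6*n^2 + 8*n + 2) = -18*n^2 + 24*n + 6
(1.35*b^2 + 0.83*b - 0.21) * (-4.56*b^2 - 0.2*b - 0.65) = -6.156*b^4 - 4.0548*b^3 - 0.0859000000000002*b^2 - 0.4975*b + 0.1365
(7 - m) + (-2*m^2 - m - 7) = -2*m^2 - 2*m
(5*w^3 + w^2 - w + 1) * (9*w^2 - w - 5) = 45*w^5 + 4*w^4 - 35*w^3 + 5*w^2 + 4*w - 5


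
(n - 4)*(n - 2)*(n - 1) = n^3 - 7*n^2 + 14*n - 8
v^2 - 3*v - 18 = (v - 6)*(v + 3)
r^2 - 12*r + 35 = (r - 7)*(r - 5)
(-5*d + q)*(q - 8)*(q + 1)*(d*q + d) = -5*d^2*q^3 + 30*d^2*q^2 + 75*d^2*q + 40*d^2 + d*q^4 - 6*d*q^3 - 15*d*q^2 - 8*d*q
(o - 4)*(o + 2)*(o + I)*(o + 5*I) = o^4 - 2*o^3 + 6*I*o^3 - 13*o^2 - 12*I*o^2 + 10*o - 48*I*o + 40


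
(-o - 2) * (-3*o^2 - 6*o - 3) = 3*o^3 + 12*o^2 + 15*o + 6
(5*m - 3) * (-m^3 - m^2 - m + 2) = -5*m^4 - 2*m^3 - 2*m^2 + 13*m - 6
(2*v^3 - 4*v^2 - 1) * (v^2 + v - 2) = 2*v^5 - 2*v^4 - 8*v^3 + 7*v^2 - v + 2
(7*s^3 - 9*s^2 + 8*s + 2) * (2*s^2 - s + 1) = 14*s^5 - 25*s^4 + 32*s^3 - 13*s^2 + 6*s + 2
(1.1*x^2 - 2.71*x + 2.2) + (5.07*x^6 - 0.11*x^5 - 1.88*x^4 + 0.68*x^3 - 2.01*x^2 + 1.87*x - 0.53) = 5.07*x^6 - 0.11*x^5 - 1.88*x^4 + 0.68*x^3 - 0.91*x^2 - 0.84*x + 1.67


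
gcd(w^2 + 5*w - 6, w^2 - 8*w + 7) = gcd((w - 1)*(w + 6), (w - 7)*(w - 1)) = w - 1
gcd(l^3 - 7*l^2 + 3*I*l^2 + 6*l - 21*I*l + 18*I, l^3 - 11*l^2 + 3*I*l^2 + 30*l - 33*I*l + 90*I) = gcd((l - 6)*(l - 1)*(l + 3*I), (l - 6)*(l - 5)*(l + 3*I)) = l^2 + l*(-6 + 3*I) - 18*I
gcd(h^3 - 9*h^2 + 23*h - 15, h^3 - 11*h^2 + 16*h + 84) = 1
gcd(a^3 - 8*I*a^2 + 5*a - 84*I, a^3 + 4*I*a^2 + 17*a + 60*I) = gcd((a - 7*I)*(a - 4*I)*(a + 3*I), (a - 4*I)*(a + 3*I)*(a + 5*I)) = a^2 - I*a + 12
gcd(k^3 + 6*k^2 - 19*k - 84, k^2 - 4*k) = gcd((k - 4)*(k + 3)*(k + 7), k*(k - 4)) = k - 4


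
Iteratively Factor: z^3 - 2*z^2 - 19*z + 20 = (z - 5)*(z^2 + 3*z - 4) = (z - 5)*(z + 4)*(z - 1)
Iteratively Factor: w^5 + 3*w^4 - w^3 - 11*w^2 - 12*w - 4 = (w - 2)*(w^4 + 5*w^3 + 9*w^2 + 7*w + 2) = (w - 2)*(w + 1)*(w^3 + 4*w^2 + 5*w + 2) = (w - 2)*(w + 1)^2*(w^2 + 3*w + 2) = (w - 2)*(w + 1)^2*(w + 2)*(w + 1)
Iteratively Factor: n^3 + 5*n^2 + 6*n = (n + 2)*(n^2 + 3*n) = (n + 2)*(n + 3)*(n)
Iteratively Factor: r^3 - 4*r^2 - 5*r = (r)*(r^2 - 4*r - 5) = r*(r - 5)*(r + 1)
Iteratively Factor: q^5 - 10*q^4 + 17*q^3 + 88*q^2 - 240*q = (q - 5)*(q^4 - 5*q^3 - 8*q^2 + 48*q) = q*(q - 5)*(q^3 - 5*q^2 - 8*q + 48) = q*(q - 5)*(q - 4)*(q^2 - q - 12) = q*(q - 5)*(q - 4)*(q + 3)*(q - 4)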